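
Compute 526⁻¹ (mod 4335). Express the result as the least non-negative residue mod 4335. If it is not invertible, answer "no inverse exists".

4096

gcd(4335, 526) by repeated division:
4335 = 8×526 + 127
526 = 4×127 + 18
127 = 7×18 + 1
18 = 18×1 + 0
The gcd is 1. Working backward:
1 = 127 − 7·18
1 = −7·526 + 29·127
1 = 29·4335 − 239·526
So 526·(-239) ≡ 1 (mod 4335), and -239 ≡ 4096 (mod 4335).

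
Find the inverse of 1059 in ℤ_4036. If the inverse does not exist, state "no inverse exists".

Run Euclid on (4036, 1059):
4036 = 3×1059 + 859
1059 = 1×859 + 200
859 = 4×200 + 59
200 = 3×59 + 23
59 = 2×23 + 13
23 = 1×13 + 10
13 = 1×10 + 3
10 = 3×3 + 1
3 = 3×1 + 0
Since gcd(1059, 4036) = 1, back-substitute to write 1 as a combination:
1 = 10 − 3·3
1 = −3·13 + 4·10
1 = 4·23 − 7·13
1 = −7·59 + 18·23
1 = 18·200 − 61·59
1 = −61·859 + 262·200
1 = 262·1059 − 323·859
1 = −323·4036 + 1231·1059
So 1059·1231 ≡ 1 (mod 4036).

1231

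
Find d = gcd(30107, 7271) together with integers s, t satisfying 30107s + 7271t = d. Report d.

11

Euclidean algorithm:
30107 = 4*7271 + 1023
7271 = 7*1023 + 110
1023 = 9*110 + 33
110 = 3*33 + 11
33 = 3*11 + 0
gcd(30107, 7271) = 11.
Express as a combination:
11 = 110 − 3·33
11 = −3·1023 + 28·110
11 = 28·7271 − 199·1023
11 = −199·30107 + 824·7271
So 11 = (-199)·30107 + (824)·7271.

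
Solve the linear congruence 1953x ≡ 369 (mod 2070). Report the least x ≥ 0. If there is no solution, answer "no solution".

103

First find gcd(1953, 2070):
2070 = 1*1953 + 117
1953 = 16*117 + 81
117 = 1*81 + 36
81 = 2*36 + 9
36 = 4*9 + 0
gcd = 9 and 9 | 369, so solutions exist. Divide through by 9: 217x ≡ 41 (mod 230).
Now find 217⁻¹ mod 230:
230 = 1×217 + 13
217 = 16×13 + 9
13 = 1×9 + 4
9 = 2×4 + 1
4 = 4×1 + 0
Back-substitute:
1 = 9 − 2·4
1 = −2·13 + 3·9
1 = 3·217 − 50·13
1 = −50·230 + 53·217
So 217⁻¹ ≡ 53 (mod 230).
Then x ≡ 53·41 ≡ 103 (mod 230); the smallest non-negative solution is x = 103.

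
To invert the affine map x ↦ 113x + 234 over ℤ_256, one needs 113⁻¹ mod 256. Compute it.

Extended Euclidean algorithm:
256 = 2×113 + 30
113 = 3×30 + 23
30 = 1×23 + 7
23 = 3×7 + 2
7 = 3×2 + 1
2 = 2×1 + 0
Since gcd(113, 256) = 1, back-substitute to write 1 as a combination:
1 = 7 − 3·2
1 = −3·23 + 10·7
1 = 10·30 − 13·23
1 = −13·113 + 49·30
1 = 49·256 − 111·113
Hence 113⁻¹ ≡ -111 ≡ 145 (mod 256).

145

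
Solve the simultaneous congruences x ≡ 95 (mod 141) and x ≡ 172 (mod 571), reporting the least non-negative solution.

74402

Write x = 95 + 141·k. Then 141·k ≡ 172 − 95 ≡ 77 (mod 571).
Need 141⁻¹ mod 571. Extended Euclid on (571, 141):
571 = 4*141 + 7
141 = 20*7 + 1
7 = 7*1 + 0
Back-substitute:
1 = 141 − 20·7
1 = −20·571 + 81·141
141⁻¹ ≡ 81 (mod 571), so k ≡ 81·77 ≡ 527 (mod 571).
x = 95 + 141·527 = 74402.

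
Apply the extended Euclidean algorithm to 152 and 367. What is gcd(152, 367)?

Euclidean algorithm:
367 = 2×152 + 63
152 = 2×63 + 26
63 = 2×26 + 11
26 = 2×11 + 4
11 = 2×4 + 3
4 = 1×3 + 1
3 = 3×1 + 0
gcd(152, 367) = 1.
Working backward:
1 = 4 − 3
1 = −11 + 3·4
1 = 3·26 − 7·11
1 = −7·63 + 17·26
1 = 17·152 − 41·63
1 = −41·367 + 99·152
So 1 = (-41)·367 + (99)·152.

1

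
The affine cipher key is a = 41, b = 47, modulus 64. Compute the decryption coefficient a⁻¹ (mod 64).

25

Apply the Euclidean algorithm to 64 and 41:
64 = 1*41 + 23
41 = 1*23 + 18
23 = 1*18 + 5
18 = 3*5 + 3
5 = 1*3 + 2
3 = 1*2 + 1
2 = 2*1 + 0
gcd = 1, so the inverse exists. Back-substitute:
1 = 3 − 2
1 = −5 + 2·3
1 = 2·18 − 7·5
1 = −7·23 + 9·18
1 = 9·41 − 16·23
1 = −16·64 + 25·41
So 41·25 ≡ 1 (mod 64).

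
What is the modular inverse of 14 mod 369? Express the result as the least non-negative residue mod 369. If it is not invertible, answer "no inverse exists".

290

gcd(369, 14) by repeated division:
369 = 26×14 + 5
14 = 2×5 + 4
5 = 1×4 + 1
4 = 4×1 + 0
The gcd is 1. Working backward:
1 = 5 − 4
1 = −14 + 3·5
1 = 3·369 − 79·14
So 14·(-79) ≡ 1 (mod 369), and -79 ≡ 290 (mod 369).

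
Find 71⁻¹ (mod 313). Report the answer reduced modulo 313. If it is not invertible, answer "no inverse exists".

Apply the Euclidean algorithm to 313 and 71:
313 = 4*71 + 29
71 = 2*29 + 13
29 = 2*13 + 3
13 = 4*3 + 1
3 = 3*1 + 0
Since gcd(71, 313) = 1, back-substitute to write 1 as a combination:
1 = 13 − 4·3
1 = −4·29 + 9·13
1 = 9·71 − 22·29
1 = −22·313 + 97·71
So 71·97 ≡ 1 (mod 313).

97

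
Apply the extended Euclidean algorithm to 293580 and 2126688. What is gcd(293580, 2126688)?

Repeated division:
2126688 = 7*293580 + 71628
293580 = 4*71628 + 7068
71628 = 10*7068 + 948
7068 = 7*948 + 432
948 = 2*432 + 84
432 = 5*84 + 12
84 = 7*12 + 0
gcd(293580, 2126688) = 12.
Express as a combination:
12 = 432 − 5·84
12 = −5·948 + 11·432
12 = 11·7068 − 82·948
12 = −82·71628 + 831·7068
12 = 831·293580 − 3406·71628
12 = −3406·2126688 + 24673·293580
So 12 = (-3406)·2126688 + (24673)·293580.

12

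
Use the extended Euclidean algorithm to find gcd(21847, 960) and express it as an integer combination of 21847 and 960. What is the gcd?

Euclidean algorithm:
21847 = 22×960 + 727
960 = 1×727 + 233
727 = 3×233 + 28
233 = 8×28 + 9
28 = 3×9 + 1
9 = 9×1 + 0
gcd(21847, 960) = 1.
Express as a combination:
1 = 28 − 3·9
1 = −3·233 + 25·28
1 = 25·727 − 78·233
1 = −78·960 + 103·727
1 = 103·21847 − 2344·960
So 1 = (103)·21847 + (-2344)·960.

1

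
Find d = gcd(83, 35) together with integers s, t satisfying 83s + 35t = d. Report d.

Apply Euclid's algorithm to 83 and 35:
83 = 2*35 + 13
35 = 2*13 + 9
13 = 1*9 + 4
9 = 2*4 + 1
4 = 4*1 + 0
gcd(83, 35) = 1.
Express as a combination:
1 = 9 − 2·4
1 = −2·13 + 3·9
1 = 3·35 − 8·13
1 = −8·83 + 19·35
So 1 = (-8)·83 + (19)·35.

1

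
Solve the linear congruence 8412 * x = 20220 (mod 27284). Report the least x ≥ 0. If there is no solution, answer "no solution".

2435

First find gcd(8412, 27284):
27284 = 3*8412 + 2048
8412 = 4*2048 + 220
2048 = 9*220 + 68
220 = 3*68 + 16
68 = 4*16 + 4
16 = 4*4 + 0
gcd = 4 and 4 | 20220, so solutions exist. Divide through by 4: 2103x ≡ 5055 (mod 6821).
Now find 2103⁻¹ mod 6821:
6821 = 3*2103 + 512
2103 = 4*512 + 55
512 = 9*55 + 17
55 = 3*17 + 4
17 = 4*4 + 1
4 = 4*1 + 0
Back-substitute:
1 = 17 − 4·4
1 = −4·55 + 13·17
1 = 13·512 − 121·55
1 = −121·2103 + 497·512
1 = 497·6821 − 1612·2103
So 2103·(-1612) ≡ 1 (mod 6821), i.e. 2103⁻¹ ≡ 5209.
Then x ≡ 5209·5055 ≡ 2435 (mod 6821); the smallest non-negative solution is x = 2435.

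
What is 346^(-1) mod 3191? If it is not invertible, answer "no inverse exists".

Apply the Euclidean algorithm to 3191 and 346:
3191 = 9×346 + 77
346 = 4×77 + 38
77 = 2×38 + 1
38 = 38×1 + 0
Since gcd(346, 3191) = 1, back-substitute to write 1 as a combination:
1 = 77 − 2·38
1 = −2·346 + 9·77
1 = 9·3191 − 83·346
Hence 346⁻¹ ≡ -83 ≡ 3108 (mod 3191).

3108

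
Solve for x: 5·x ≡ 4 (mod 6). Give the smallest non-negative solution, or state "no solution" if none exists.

First find gcd(5, 6):
6 = 1*5 + 1
5 = 5*1 + 0
gcd = 1, so a unique solution mod 6 exists.
Back-substitute for the Bézout coefficients:
1 = 6 − 5
So 5·(-1) ≡ 1 (mod 6), giving 5⁻¹ ≡ 5.
x ≡ 5⁻¹·4 ≡ 5·4 ≡ 2 (mod 6).

2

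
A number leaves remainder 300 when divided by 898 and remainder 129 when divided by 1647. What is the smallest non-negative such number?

792336

Write x = 300 + 898·k. Then 898·k ≡ 129 − 300 ≡ 1476 (mod 1647).
Need 898⁻¹ mod 1647. Extended Euclid on (1647, 898):
1647 = 1·898 + 749
898 = 1·749 + 149
749 = 5·149 + 4
149 = 37·4 + 1
4 = 4·1 + 0
Back-substitute:
1 = 149 − 37·4
1 = −37·749 + 186·149
1 = 186·898 − 223·749
1 = −223·1647 + 409·898
898⁻¹ ≡ 409 (mod 1647), so k ≡ 409·1476 ≡ 882 (mod 1647).
x = 300 + 898·882 = 792336.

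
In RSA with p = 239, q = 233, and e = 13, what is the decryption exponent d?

φ(n) = (p−1)(q−1) = 238·232 = 55216.
Need d with 13·d ≡ 1 (mod 55216). Apply the extended Euclidean algorithm:
55216 = 4247·13 + 5
13 = 2·5 + 3
5 = 1·3 + 2
3 = 1·2 + 1
2 = 2·1 + 0
Back-substitute:
1 = 3 − 2
1 = −5 + 2·3
1 = 2·13 − 5·5
1 = −5·55216 + 21237·13
So 13·21237 ≡ 1 (mod 55216), hence d = 21237.

21237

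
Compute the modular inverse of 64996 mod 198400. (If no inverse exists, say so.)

Compute gcd(64996, 198400):
198400 = 3*64996 + 3412
64996 = 19*3412 + 168
3412 = 20*168 + 52
168 = 3*52 + 12
52 = 4*12 + 4
12 = 3*4 + 0
gcd(64996, 198400) = 4 ≠ 1, so 64996 has no multiplicative inverse modulo 198400.

no inverse exists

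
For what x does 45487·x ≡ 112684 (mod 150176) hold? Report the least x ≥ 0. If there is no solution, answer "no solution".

First find gcd(45487, 150176):
150176 = 3×45487 + 13715
45487 = 3×13715 + 4342
13715 = 3×4342 + 689
4342 = 6×689 + 208
689 = 3×208 + 65
208 = 3×65 + 13
65 = 5×13 + 0
gcd = 13 and 13 | 112684, so solutions exist. Divide through by 13: 3499x ≡ 8668 (mod 11552).
Now find 3499⁻¹ mod 11552:
11552 = 3×3499 + 1055
3499 = 3×1055 + 334
1055 = 3×334 + 53
334 = 6×53 + 16
53 = 3×16 + 5
16 = 3×5 + 1
5 = 5×1 + 0
Back-substitute:
1 = 16 − 3·5
1 = −3·53 + 10·16
1 = 10·334 − 63·53
1 = −63·1055 + 199·334
1 = 199·3499 − 660·1055
1 = −660·11552 + 2179·3499
So 3499⁻¹ ≡ 2179 (mod 11552).
Then x ≡ 2179·8668 ≡ 52 (mod 11552); the smallest non-negative solution is x = 52.

52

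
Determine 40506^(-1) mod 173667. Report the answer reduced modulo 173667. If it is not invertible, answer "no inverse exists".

Compute gcd(40506, 173667):
173667 = 4*40506 + 11643
40506 = 3*11643 + 5577
11643 = 2*5577 + 489
5577 = 11*489 + 198
489 = 2*198 + 93
198 = 2*93 + 12
93 = 7*12 + 9
12 = 1*9 + 3
9 = 3*3 + 0
gcd(40506, 173667) = 3 ≠ 1, so 40506 has no multiplicative inverse modulo 173667.

no inverse exists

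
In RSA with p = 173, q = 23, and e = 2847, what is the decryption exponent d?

φ(n) = (p−1)(q−1) = 172·22 = 3784.
Need d with 2847·d ≡ 1 (mod 3784). Apply the extended Euclidean algorithm:
3784 = 1·2847 + 937
2847 = 3·937 + 36
937 = 26·36 + 1
36 = 36·1 + 0
Back-substitute:
1 = 937 − 26·36
1 = −26·2847 + 79·937
1 = 79·3784 − 105·2847
So 2847·(-105) ≡ 1 (mod 3784), hence d ≡ -105 ≡ 3679 (mod 3784).

3679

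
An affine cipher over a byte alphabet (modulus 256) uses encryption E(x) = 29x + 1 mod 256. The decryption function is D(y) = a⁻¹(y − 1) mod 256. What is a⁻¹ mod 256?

53

Extended Euclidean algorithm:
256 = 8*29 + 24
29 = 1*24 + 5
24 = 4*5 + 4
5 = 1*4 + 1
4 = 4*1 + 0
gcd = 1, so the inverse exists. Back-substitute:
1 = 5 − 4
1 = −24 + 5·5
1 = 5·29 − 6·24
1 = −6·256 + 53·29
So 29·53 ≡ 1 (mod 256).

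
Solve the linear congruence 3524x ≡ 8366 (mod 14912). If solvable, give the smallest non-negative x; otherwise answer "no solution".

gcd(3524, 14912):
14912 = 4×3524 + 816
3524 = 4×816 + 260
816 = 3×260 + 36
260 = 7×36 + 8
36 = 4×8 + 4
8 = 2×4 + 0
gcd = 4, but 4 ∤ 8366, so the congruence has no solution.

no solution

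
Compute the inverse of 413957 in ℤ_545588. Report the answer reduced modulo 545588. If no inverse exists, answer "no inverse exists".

Extended Euclidean algorithm:
545588 = 1*413957 + 131631
413957 = 3*131631 + 19064
131631 = 6*19064 + 17247
19064 = 1*17247 + 1817
17247 = 9*1817 + 894
1817 = 2*894 + 29
894 = 30*29 + 24
29 = 1*24 + 5
24 = 4*5 + 4
5 = 1*4 + 1
4 = 4*1 + 0
Since gcd(413957, 545588) = 1, back-substitute to write 1 as a combination:
1 = 5 − 4
1 = −24 + 5·5
1 = 5·29 − 6·24
1 = −6·894 + 185·29
1 = 185·1817 − 376·894
1 = −376·17247 + 3569·1817
1 = 3569·19064 − 3945·17247
1 = −3945·131631 + 27239·19064
1 = 27239·413957 − 85662·131631
1 = −85662·545588 + 112901·413957
So 413957·112901 ≡ 1 (mod 545588).

112901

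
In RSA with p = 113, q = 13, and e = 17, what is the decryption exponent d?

1265

φ(n) = (p−1)(q−1) = 112·12 = 1344.
Need d with 17·d ≡ 1 (mod 1344). Apply the extended Euclidean algorithm:
1344 = 79*17 + 1
17 = 17*1 + 0
Back-substitute:
1 = 1344 − 79·17
So 17·(-79) ≡ 1 (mod 1344), hence d ≡ -79 ≡ 1265 (mod 1344).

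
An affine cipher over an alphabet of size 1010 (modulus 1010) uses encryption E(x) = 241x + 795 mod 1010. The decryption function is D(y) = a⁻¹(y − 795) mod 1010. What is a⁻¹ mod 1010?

461

Run Euclid on (1010, 241):
1010 = 4×241 + 46
241 = 5×46 + 11
46 = 4×11 + 2
11 = 5×2 + 1
2 = 2×1 + 0
gcd = 1, so the inverse exists. Back-substitute:
1 = 11 − 5·2
1 = −5·46 + 21·11
1 = 21·241 − 110·46
1 = −110·1010 + 461·241
So 241·461 ≡ 1 (mod 1010).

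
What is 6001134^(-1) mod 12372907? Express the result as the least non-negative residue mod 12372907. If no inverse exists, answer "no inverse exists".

9425988

Run Euclid on (12372907, 6001134):
12372907 = 2·6001134 + 370639
6001134 = 16·370639 + 70910
370639 = 5·70910 + 16089
70910 = 4·16089 + 6554
16089 = 2·6554 + 2981
6554 = 2·2981 + 592
2981 = 5·592 + 21
592 = 28·21 + 4
21 = 5·4 + 1
4 = 4·1 + 0
The gcd is 1. Working backward:
1 = 21 − 5·4
1 = −5·592 + 141·21
1 = 141·2981 − 710·592
1 = −710·6554 + 1561·2981
1 = 1561·16089 − 3832·6554
1 = −3832·70910 + 16889·16089
1 = 16889·370639 − 88277·70910
1 = −88277·6001134 + 1429321·370639
1 = 1429321·12372907 − 2946919·6001134
Thus 6001134·(-2946919) ≡ 1 (mod 12372907); reducing, -2946919 mod 12372907 = 9425988.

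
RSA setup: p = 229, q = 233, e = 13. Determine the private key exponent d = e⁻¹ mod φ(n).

4069

φ(n) = (p−1)(q−1) = 228·232 = 52896.
Need d with 13·d ≡ 1 (mod 52896). Apply the extended Euclidean algorithm:
52896 = 4068×13 + 12
13 = 1×12 + 1
12 = 12×1 + 0
Back-substitute:
1 = 13 − 12
1 = −52896 + 4069·13
So 13·4069 ≡ 1 (mod 52896), hence d = 4069.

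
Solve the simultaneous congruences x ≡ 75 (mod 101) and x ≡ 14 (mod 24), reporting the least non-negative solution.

782

Write x = 75 + 101·k. Then 101·k ≡ 14 − 75 ≡ 11 (mod 24).
Need 101⁻¹ mod 24. Extended Euclid on (24, 5):
24 = 4·5 + 4
5 = 1·4 + 1
4 = 4·1 + 0
Back-substitute:
1 = 5 − 4
1 = −24 + 5·5
101⁻¹ ≡ 5 (mod 24), so k ≡ 5·11 ≡ 7 (mod 24).
x = 75 + 101·7 = 782.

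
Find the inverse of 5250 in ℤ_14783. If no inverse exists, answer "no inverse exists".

Run Euclid on (14783, 5250):
14783 = 2×5250 + 4283
5250 = 1×4283 + 967
4283 = 4×967 + 415
967 = 2×415 + 137
415 = 3×137 + 4
137 = 34×4 + 1
4 = 4×1 + 0
The gcd is 1. Working backward:
1 = 137 − 34·4
1 = −34·415 + 103·137
1 = 103·967 − 240·415
1 = −240·4283 + 1063·967
1 = 1063·5250 − 1303·4283
1 = −1303·14783 + 3669·5250
So 5250·3669 ≡ 1 (mod 14783).

3669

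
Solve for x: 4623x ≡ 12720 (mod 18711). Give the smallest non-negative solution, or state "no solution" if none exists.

First find gcd(4623, 18711):
18711 = 4·4623 + 219
4623 = 21·219 + 24
219 = 9·24 + 3
24 = 8·3 + 0
gcd = 3 and 3 | 12720, so solutions exist. Divide through by 3: 1541x ≡ 4240 (mod 6237).
Now find 1541⁻¹ mod 6237:
6237 = 4·1541 + 73
1541 = 21·73 + 8
73 = 9·8 + 1
8 = 8·1 + 0
Back-substitute:
1 = 73 − 9·8
1 = −9·1541 + 190·73
1 = 190·6237 − 769·1541
So 1541·(-769) ≡ 1 (mod 6237), i.e. 1541⁻¹ ≡ 5468.
Then x ≡ 5468·4240 ≡ 1391 (mod 6237); the smallest non-negative solution is x = 1391.

1391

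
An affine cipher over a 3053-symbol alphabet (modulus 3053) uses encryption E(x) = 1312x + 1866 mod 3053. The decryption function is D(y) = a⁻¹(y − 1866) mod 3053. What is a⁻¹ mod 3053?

Run Euclid on (3053, 1312):
3053 = 2·1312 + 429
1312 = 3·429 + 25
429 = 17·25 + 4
25 = 6·4 + 1
4 = 4·1 + 0
Since gcd(1312, 3053) = 1, back-substitute to write 1 as a combination:
1 = 25 − 6·4
1 = −6·429 + 103·25
1 = 103·1312 − 315·429
1 = −315·3053 + 733·1312
So 1312·733 ≡ 1 (mod 3053).

733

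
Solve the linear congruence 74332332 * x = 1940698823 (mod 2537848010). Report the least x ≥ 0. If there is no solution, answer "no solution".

no solution

gcd(74332332, 2537848010):
2537848010 = 34*74332332 + 10548722
74332332 = 7*10548722 + 491278
10548722 = 21*491278 + 231884
491278 = 2*231884 + 27510
231884 = 8*27510 + 11804
27510 = 2*11804 + 3902
11804 = 3*3902 + 98
3902 = 39*98 + 80
98 = 1*80 + 18
80 = 4*18 + 8
18 = 2*8 + 2
8 = 4*2 + 0
gcd = 2, but 2 ∤ 1940698823, so the congruence has no solution.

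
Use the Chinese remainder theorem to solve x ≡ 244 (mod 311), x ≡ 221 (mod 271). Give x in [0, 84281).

69597

Write x = 244 + 311·k. Then 311·k ≡ 221 − 244 ≡ 248 (mod 271).
Need 311⁻¹ mod 271. Extended Euclid on (271, 40):
271 = 6*40 + 31
40 = 1*31 + 9
31 = 3*9 + 4
9 = 2*4 + 1
4 = 4*1 + 0
Back-substitute:
1 = 9 − 2·4
1 = −2·31 + 7·9
1 = 7·40 − 9·31
1 = −9·271 + 61·40
311⁻¹ ≡ 61 (mod 271), so k ≡ 61·248 ≡ 223 (mod 271).
x = 244 + 311·223 = 69597.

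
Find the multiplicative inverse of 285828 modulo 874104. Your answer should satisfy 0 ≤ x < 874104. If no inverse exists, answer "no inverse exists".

no inverse exists

Compute gcd(285828, 874104):
874104 = 3·285828 + 16620
285828 = 17·16620 + 3288
16620 = 5·3288 + 180
3288 = 18·180 + 48
180 = 3·48 + 36
48 = 1·36 + 12
36 = 3·12 + 0
Since gcd = 12 > 1, 285828 is not a unit mod 874104.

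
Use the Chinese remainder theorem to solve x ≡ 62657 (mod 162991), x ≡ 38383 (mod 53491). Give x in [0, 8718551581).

8114569592

Write x = 62657 + 162991·k. Then 162991·k ≡ 38383 − 62657 ≡ 29217 (mod 53491).
Need 162991⁻¹ mod 53491. Extended Euclid on (53491, 2518):
53491 = 21*2518 + 613
2518 = 4*613 + 66
613 = 9*66 + 19
66 = 3*19 + 9
19 = 2*9 + 1
9 = 9*1 + 0
Back-substitute:
1 = 19 − 2·9
1 = −2·66 + 7·19
1 = 7·613 − 65·66
1 = −65·2518 + 267·613
1 = 267·53491 − 5672·2518
162991⁻¹ ≡ 47819 (mod 53491), so k ≡ 47819·29217 ≡ 49785 (mod 53491).
x = 62657 + 162991·49785 = 8114569592.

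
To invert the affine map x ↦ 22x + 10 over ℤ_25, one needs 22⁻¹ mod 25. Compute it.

8

Extended Euclidean algorithm:
25 = 1×22 + 3
22 = 7×3 + 1
3 = 3×1 + 0
Since gcd(22, 25) = 1, back-substitute to write 1 as a combination:
1 = 22 − 7·3
1 = −7·25 + 8·22
So 22·8 ≡ 1 (mod 25).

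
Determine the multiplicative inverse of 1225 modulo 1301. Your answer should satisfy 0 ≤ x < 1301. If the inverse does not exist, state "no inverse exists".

Extended Euclidean algorithm:
1301 = 1×1225 + 76
1225 = 16×76 + 9
76 = 8×9 + 4
9 = 2×4 + 1
4 = 4×1 + 0
The gcd is 1. Working backward:
1 = 9 − 2·4
1 = −2·76 + 17·9
1 = 17·1225 − 274·76
1 = −274·1301 + 291·1225
So 1225·291 ≡ 1 (mod 1301).

291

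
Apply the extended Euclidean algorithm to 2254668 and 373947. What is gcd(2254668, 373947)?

3

Repeated division:
2254668 = 6*373947 + 10986
373947 = 34*10986 + 423
10986 = 25*423 + 411
423 = 1*411 + 12
411 = 34*12 + 3
12 = 4*3 + 0
gcd(2254668, 373947) = 3.
Express as a combination:
3 = 411 − 34·12
3 = −34·423 + 35·411
3 = 35·10986 − 909·423
3 = −909·373947 + 30941·10986
3 = 30941·2254668 − 186555·373947
So 3 = (30941)·2254668 + (-186555)·373947.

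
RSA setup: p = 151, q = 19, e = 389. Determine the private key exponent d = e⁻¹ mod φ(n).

φ(n) = (p−1)(q−1) = 150·18 = 2700.
Need d with 389·d ≡ 1 (mod 2700). Apply the extended Euclidean algorithm:
2700 = 6*389 + 366
389 = 1*366 + 23
366 = 15*23 + 21
23 = 1*21 + 2
21 = 10*2 + 1
2 = 2*1 + 0
Back-substitute:
1 = 21 − 10·2
1 = −10·23 + 11·21
1 = 11·366 − 175·23
1 = −175·389 + 186·366
1 = 186·2700 − 1291·389
So 389·(-1291) ≡ 1 (mod 2700), hence d ≡ -1291 ≡ 1409 (mod 2700).

1409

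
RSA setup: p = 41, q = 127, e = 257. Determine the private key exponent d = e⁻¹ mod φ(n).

φ(n) = (p−1)(q−1) = 40·126 = 5040.
Need d with 257·d ≡ 1 (mod 5040). Apply the extended Euclidean algorithm:
5040 = 19·257 + 157
257 = 1·157 + 100
157 = 1·100 + 57
100 = 1·57 + 43
57 = 1·43 + 14
43 = 3·14 + 1
14 = 14·1 + 0
Back-substitute:
1 = 43 − 3·14
1 = −3·57 + 4·43
1 = 4·100 − 7·57
1 = −7·157 + 11·100
1 = 11·257 − 18·157
1 = −18·5040 + 353·257
So 257·353 ≡ 1 (mod 5040), hence d = 353.

353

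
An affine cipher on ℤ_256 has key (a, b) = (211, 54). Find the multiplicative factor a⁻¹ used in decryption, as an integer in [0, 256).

91

Run Euclid on (256, 211):
256 = 1·211 + 45
211 = 4·45 + 31
45 = 1·31 + 14
31 = 2·14 + 3
14 = 4·3 + 2
3 = 1·2 + 1
2 = 2·1 + 0
gcd = 1, so the inverse exists. Back-substitute:
1 = 3 − 2
1 = −14 + 5·3
1 = 5·31 − 11·14
1 = −11·45 + 16·31
1 = 16·211 − 75·45
1 = −75·256 + 91·211
So 211·91 ≡ 1 (mod 256).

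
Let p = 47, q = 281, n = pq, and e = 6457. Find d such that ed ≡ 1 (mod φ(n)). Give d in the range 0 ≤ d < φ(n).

φ(n) = (p−1)(q−1) = 46·280 = 12880.
Need d with 6457·d ≡ 1 (mod 12880). Apply the extended Euclidean algorithm:
12880 = 1·6457 + 6423
6457 = 1·6423 + 34
6423 = 188·34 + 31
34 = 1·31 + 3
31 = 10·3 + 1
3 = 3·1 + 0
Back-substitute:
1 = 31 − 10·3
1 = −10·34 + 11·31
1 = 11·6423 − 2078·34
1 = −2078·6457 + 2089·6423
1 = 2089·12880 − 4167·6457
So 6457·(-4167) ≡ 1 (mod 12880), hence d ≡ -4167 ≡ 8713 (mod 12880).

8713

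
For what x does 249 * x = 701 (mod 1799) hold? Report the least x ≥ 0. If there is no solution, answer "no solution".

1101

First find gcd(249, 1799):
1799 = 7×249 + 56
249 = 4×56 + 25
56 = 2×25 + 6
25 = 4×6 + 1
6 = 6×1 + 0
gcd = 1, so a unique solution mod 1799 exists.
Back-substitute for the Bézout coefficients:
1 = 25 − 4·6
1 = −4·56 + 9·25
1 = 9·249 − 40·56
1 = −40·1799 + 289·249
So 249·(289) ≡ 1 (mod 1799), giving 249⁻¹ ≡ 289.
x ≡ 249⁻¹·701 ≡ 289·701 ≡ 1101 (mod 1799).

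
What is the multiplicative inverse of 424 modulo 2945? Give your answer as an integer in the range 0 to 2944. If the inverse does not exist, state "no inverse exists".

2049

Extended Euclidean algorithm:
2945 = 6·424 + 401
424 = 1·401 + 23
401 = 17·23 + 10
23 = 2·10 + 3
10 = 3·3 + 1
3 = 3·1 + 0
gcd = 1, so the inverse exists. Back-substitute:
1 = 10 − 3·3
1 = −3·23 + 7·10
1 = 7·401 − 122·23
1 = −122·424 + 129·401
1 = 129·2945 − 896·424
Thus 424·(-896) ≡ 1 (mod 2945); reducing, -896 mod 2945 = 2049.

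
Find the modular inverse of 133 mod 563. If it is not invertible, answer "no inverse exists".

Run Euclid on (563, 133):
563 = 4·133 + 31
133 = 4·31 + 9
31 = 3·9 + 4
9 = 2·4 + 1
4 = 4·1 + 0
The gcd is 1. Working backward:
1 = 9 − 2·4
1 = −2·31 + 7·9
1 = 7·133 − 30·31
1 = −30·563 + 127·133
So 133·127 ≡ 1 (mod 563).

127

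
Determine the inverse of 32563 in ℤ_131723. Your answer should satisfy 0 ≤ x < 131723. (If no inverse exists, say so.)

Apply the Euclidean algorithm to 131723 and 32563:
131723 = 4·32563 + 1471
32563 = 22·1471 + 201
1471 = 7·201 + 64
201 = 3·64 + 9
64 = 7·9 + 1
9 = 9·1 + 0
The gcd is 1. Working backward:
1 = 64 − 7·9
1 = −7·201 + 22·64
1 = 22·1471 − 161·201
1 = −161·32563 + 3564·1471
1 = 3564·131723 − 14417·32563
Thus 32563·(-14417) ≡ 1 (mod 131723); reducing, -14417 mod 131723 = 117306.

117306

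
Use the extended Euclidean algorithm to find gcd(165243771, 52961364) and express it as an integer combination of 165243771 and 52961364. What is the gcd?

9

Euclidean algorithm:
165243771 = 3*52961364 + 6359679
52961364 = 8*6359679 + 2083932
6359679 = 3*2083932 + 107883
2083932 = 19*107883 + 34155
107883 = 3*34155 + 5418
34155 = 6*5418 + 1647
5418 = 3*1647 + 477
1647 = 3*477 + 216
477 = 2*216 + 45
216 = 4*45 + 36
45 = 1*36 + 9
36 = 4*9 + 0
gcd(165243771, 52961364) = 9.
Working backward:
9 = 45 − 36
9 = −216 + 5·45
9 = 5·477 − 11·216
9 = −11·1647 + 38·477
9 = 38·5418 − 125·1647
9 = −125·34155 + 788·5418
9 = 788·107883 − 2489·34155
9 = −2489·2083932 + 48079·107883
9 = 48079·6359679 − 146726·2083932
9 = −146726·52961364 + 1221887·6359679
9 = 1221887·165243771 − 3812387·52961364
So 9 = (1221887)·165243771 + (-3812387)·52961364.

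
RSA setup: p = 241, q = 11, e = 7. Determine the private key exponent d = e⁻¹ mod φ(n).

φ(n) = (p−1)(q−1) = 240·10 = 2400.
Need d with 7·d ≡ 1 (mod 2400). Apply the extended Euclidean algorithm:
2400 = 342·7 + 6
7 = 1·6 + 1
6 = 6·1 + 0
Back-substitute:
1 = 7 − 6
1 = −2400 + 343·7
So 7·343 ≡ 1 (mod 2400), hence d = 343.

343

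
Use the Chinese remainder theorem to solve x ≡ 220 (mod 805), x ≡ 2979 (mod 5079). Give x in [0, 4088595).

Write x = 220 + 805·k. Then 805·k ≡ 2979 − 220 ≡ 2759 (mod 5079).
Need 805⁻¹ mod 5079. Extended Euclid on (5079, 805):
5079 = 6*805 + 249
805 = 3*249 + 58
249 = 4*58 + 17
58 = 3*17 + 7
17 = 2*7 + 3
7 = 2*3 + 1
3 = 3*1 + 0
Back-substitute:
1 = 7 − 2·3
1 = −2·17 + 5·7
1 = 5·58 − 17·17
1 = −17·249 + 73·58
1 = 73·805 − 236·249
1 = −236·5079 + 1489·805
805⁻¹ ≡ 1489 (mod 5079), so k ≡ 1489·2759 ≡ 4319 (mod 5079).
x = 220 + 805·4319 = 3477015.

3477015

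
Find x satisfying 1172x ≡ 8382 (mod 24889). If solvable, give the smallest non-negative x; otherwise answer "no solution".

First find gcd(1172, 24889):
24889 = 21·1172 + 277
1172 = 4·277 + 64
277 = 4·64 + 21
64 = 3·21 + 1
21 = 21·1 + 0
gcd = 1, so a unique solution mod 24889 exists.
Back-substitute for the Bézout coefficients:
1 = 64 − 3·21
1 = −3·277 + 13·64
1 = 13·1172 − 55·277
1 = −55·24889 + 1168·1172
So 1172·(1168) ≡ 1 (mod 24889), giving 1172⁻¹ ≡ 1168.
x ≡ 1172⁻¹·8382 ≡ 1168·8382 ≡ 8799 (mod 24889).

8799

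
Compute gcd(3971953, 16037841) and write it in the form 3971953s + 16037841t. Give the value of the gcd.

Apply Euclid's algorithm to 16037841 and 3971953:
16037841 = 4×3971953 + 150029
3971953 = 26×150029 + 71199
150029 = 2×71199 + 7631
71199 = 9×7631 + 2520
7631 = 3×2520 + 71
2520 = 35×71 + 35
71 = 2×35 + 1
35 = 35×1 + 0
gcd(3971953, 16037841) = 1.
Express as a combination:
1 = 71 − 2·35
1 = −2·2520 + 71·71
1 = 71·7631 − 215·2520
1 = −215·71199 + 2006·7631
1 = 2006·150029 − 4227·71199
1 = −4227·3971953 + 111908·150029
1 = 111908·16037841 − 451859·3971953
So 1 = (111908)·16037841 + (-451859)·3971953.

1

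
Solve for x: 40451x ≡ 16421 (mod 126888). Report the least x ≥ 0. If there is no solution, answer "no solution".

First find gcd(40451, 126888):
126888 = 3×40451 + 5535
40451 = 7×5535 + 1706
5535 = 3×1706 + 417
1706 = 4×417 + 38
417 = 10×38 + 37
38 = 1×37 + 1
37 = 37×1 + 0
gcd = 1, so a unique solution mod 126888 exists.
Back-substitute for the Bézout coefficients:
1 = 38 − 37
1 = −417 + 11·38
1 = 11·1706 − 45·417
1 = −45·5535 + 146·1706
1 = 146·40451 − 1067·5535
1 = −1067·126888 + 3347·40451
So 40451·(3347) ≡ 1 (mod 126888), giving 40451⁻¹ ≡ 3347.
x ≡ 40451⁻¹·16421 ≡ 3347·16421 ≡ 18583 (mod 126888).

18583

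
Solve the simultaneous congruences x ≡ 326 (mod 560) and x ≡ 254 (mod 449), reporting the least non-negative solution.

Write x = 326 + 560·k. Then 560·k ≡ 254 − 326 ≡ 377 (mod 449).
Need 560⁻¹ mod 449. Extended Euclid on (449, 111):
449 = 4*111 + 5
111 = 22*5 + 1
5 = 5*1 + 0
Back-substitute:
1 = 111 − 22·5
1 = −22·449 + 89·111
560⁻¹ ≡ 89 (mod 449), so k ≡ 89·377 ≡ 327 (mod 449).
x = 326 + 560·327 = 183446.

183446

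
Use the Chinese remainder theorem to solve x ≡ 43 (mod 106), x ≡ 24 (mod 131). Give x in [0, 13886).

Write x = 43 + 106·k. Then 106·k ≡ 24 − 43 ≡ 112 (mod 131).
Need 106⁻¹ mod 131. Extended Euclid on (131, 106):
131 = 1·106 + 25
106 = 4·25 + 6
25 = 4·6 + 1
6 = 6·1 + 0
Back-substitute:
1 = 25 − 4·6
1 = −4·106 + 17·25
1 = 17·131 − 21·106
106⁻¹ ≡ 110 (mod 131), so k ≡ 110·112 ≡ 6 (mod 131).
x = 43 + 106·6 = 679.

679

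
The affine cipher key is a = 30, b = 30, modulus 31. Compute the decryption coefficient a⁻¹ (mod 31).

Apply the Euclidean algorithm to 31 and 30:
31 = 1*30 + 1
30 = 30*1 + 0
Since gcd(30, 31) = 1, back-substitute to write 1 as a combination:
1 = 31 − 30
Thus 30·(-1) ≡ 1 (mod 31); reducing, -1 mod 31 = 30.

30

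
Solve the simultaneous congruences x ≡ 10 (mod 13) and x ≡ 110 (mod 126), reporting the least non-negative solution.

Write x = 10 + 13·k. Then 13·k ≡ 110 − 10 ≡ 100 (mod 126).
Need 13⁻¹ mod 126. Extended Euclid on (126, 13):
126 = 9·13 + 9
13 = 1·9 + 4
9 = 2·4 + 1
4 = 4·1 + 0
Back-substitute:
1 = 9 − 2·4
1 = −2·13 + 3·9
1 = 3·126 − 29·13
13⁻¹ ≡ 97 (mod 126), so k ≡ 97·100 ≡ 124 (mod 126).
x = 10 + 13·124 = 1622.

1622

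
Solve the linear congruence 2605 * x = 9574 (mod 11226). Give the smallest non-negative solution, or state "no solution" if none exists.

8950

First find gcd(2605, 11226):
11226 = 4·2605 + 806
2605 = 3·806 + 187
806 = 4·187 + 58
187 = 3·58 + 13
58 = 4·13 + 6
13 = 2·6 + 1
6 = 6·1 + 0
gcd = 1, so a unique solution mod 11226 exists.
Back-substitute for the Bézout coefficients:
1 = 13 − 2·6
1 = −2·58 + 9·13
1 = 9·187 − 29·58
1 = −29·806 + 125·187
1 = 125·2605 − 404·806
1 = −404·11226 + 1741·2605
So 2605·(1741) ≡ 1 (mod 11226), giving 2605⁻¹ ≡ 1741.
x ≡ 2605⁻¹·9574 ≡ 1741·9574 ≡ 8950 (mod 11226).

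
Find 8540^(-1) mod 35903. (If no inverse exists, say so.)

Euclidean algorithm on 35903, 8540:
35903 = 4×8540 + 1743
8540 = 4×1743 + 1568
1743 = 1×1568 + 175
1568 = 8×175 + 168
175 = 1×168 + 7
168 = 24×7 + 0
Since gcd = 7 > 1, 8540 is not a unit mod 35903.

no inverse exists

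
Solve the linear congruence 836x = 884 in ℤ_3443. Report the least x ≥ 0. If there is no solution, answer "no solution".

gcd(836, 3443):
3443 = 4·836 + 99
836 = 8·99 + 44
99 = 2·44 + 11
44 = 4·11 + 0
gcd = 11, but 11 ∤ 884, so the congruence has no solution.

no solution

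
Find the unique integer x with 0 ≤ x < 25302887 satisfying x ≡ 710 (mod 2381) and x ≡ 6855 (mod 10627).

Write x = 710 + 2381·k. Then 2381·k ≡ 6855 − 710 ≡ 6145 (mod 10627).
Need 2381⁻¹ mod 10627. Extended Euclid on (10627, 2381):
10627 = 4×2381 + 1103
2381 = 2×1103 + 175
1103 = 6×175 + 53
175 = 3×53 + 16
53 = 3×16 + 5
16 = 3×5 + 1
5 = 5×1 + 0
Back-substitute:
1 = 16 − 3·5
1 = −3·53 + 10·16
1 = 10·175 − 33·53
1 = −33·1103 + 208·175
1 = 208·2381 − 449·1103
1 = −449·10627 + 2004·2381
2381⁻¹ ≡ 2004 (mod 10627), so k ≡ 2004·6145 ≡ 8514 (mod 10627).
x = 710 + 2381·8514 = 20272544.

20272544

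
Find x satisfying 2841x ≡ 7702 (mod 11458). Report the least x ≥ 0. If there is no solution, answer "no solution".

First find gcd(2841, 11458):
11458 = 4·2841 + 94
2841 = 30·94 + 21
94 = 4·21 + 10
21 = 2·10 + 1
10 = 10·1 + 0
gcd = 1, so a unique solution mod 11458 exists.
Back-substitute for the Bézout coefficients:
1 = 21 − 2·10
1 = −2·94 + 9·21
1 = 9·2841 − 272·94
1 = −272·11458 + 1097·2841
So 2841·(1097) ≡ 1 (mod 11458), giving 2841⁻¹ ≡ 1097.
x ≡ 2841⁻¹·7702 ≡ 1097·7702 ≡ 4548 (mod 11458).

4548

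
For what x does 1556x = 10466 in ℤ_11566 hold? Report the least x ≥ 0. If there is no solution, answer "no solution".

First find gcd(1556, 11566):
11566 = 7×1556 + 674
1556 = 2×674 + 208
674 = 3×208 + 50
208 = 4×50 + 8
50 = 6×8 + 2
8 = 4×2 + 0
gcd = 2 and 2 | 10466, so solutions exist. Divide through by 2: 778x ≡ 5233 (mod 5783).
Now find 778⁻¹ mod 5783:
5783 = 7×778 + 337
778 = 2×337 + 104
337 = 3×104 + 25
104 = 4×25 + 4
25 = 6×4 + 1
4 = 4×1 + 0
Back-substitute:
1 = 25 − 6·4
1 = −6·104 + 25·25
1 = 25·337 − 81·104
1 = −81·778 + 187·337
1 = 187·5783 − 1390·778
So 778·(-1390) ≡ 1 (mod 5783), i.e. 778⁻¹ ≡ 4393.
Then x ≡ 4393·5233 ≡ 1144 (mod 5783); the smallest non-negative solution is x = 1144.

1144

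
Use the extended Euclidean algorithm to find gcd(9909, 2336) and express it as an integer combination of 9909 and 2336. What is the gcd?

1

Repeated division:
9909 = 4·2336 + 565
2336 = 4·565 + 76
565 = 7·76 + 33
76 = 2·33 + 10
33 = 3·10 + 3
10 = 3·3 + 1
3 = 3·1 + 0
gcd(9909, 2336) = 1.
Express as a combination:
1 = 10 − 3·3
1 = −3·33 + 10·10
1 = 10·76 − 23·33
1 = −23·565 + 171·76
1 = 171·2336 − 707·565
1 = −707·9909 + 2999·2336
So 1 = (-707)·9909 + (2999)·2336.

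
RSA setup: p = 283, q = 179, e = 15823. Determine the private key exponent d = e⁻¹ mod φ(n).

20395

φ(n) = (p−1)(q−1) = 282·178 = 50196.
Need d with 15823·d ≡ 1 (mod 50196). Apply the extended Euclidean algorithm:
50196 = 3·15823 + 2727
15823 = 5·2727 + 2188
2727 = 1·2188 + 539
2188 = 4·539 + 32
539 = 16·32 + 27
32 = 1·27 + 5
27 = 5·5 + 2
5 = 2·2 + 1
2 = 2·1 + 0
Back-substitute:
1 = 5 − 2·2
1 = −2·27 + 11·5
1 = 11·32 − 13·27
1 = −13·539 + 219·32
1 = 219·2188 − 889·539
1 = −889·2727 + 1108·2188
1 = 1108·15823 − 6429·2727
1 = −6429·50196 + 20395·15823
So 15823·20395 ≡ 1 (mod 50196), hence d = 20395.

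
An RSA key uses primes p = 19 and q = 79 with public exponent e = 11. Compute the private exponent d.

φ(n) = (p−1)(q−1) = 18·78 = 1404.
Need d with 11·d ≡ 1 (mod 1404). Apply the extended Euclidean algorithm:
1404 = 127×11 + 7
11 = 1×7 + 4
7 = 1×4 + 3
4 = 1×3 + 1
3 = 3×1 + 0
Back-substitute:
1 = 4 − 3
1 = −7 + 2·4
1 = 2·11 − 3·7
1 = −3·1404 + 383·11
So 11·383 ≡ 1 (mod 1404), hence d = 383.

383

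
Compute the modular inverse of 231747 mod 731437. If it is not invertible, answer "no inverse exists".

Extended Euclidean algorithm:
731437 = 3*231747 + 36196
231747 = 6*36196 + 14571
36196 = 2*14571 + 7054
14571 = 2*7054 + 463
7054 = 15*463 + 109
463 = 4*109 + 27
109 = 4*27 + 1
27 = 27*1 + 0
Since gcd(231747, 731437) = 1, back-substitute to write 1 as a combination:
1 = 109 − 4·27
1 = −4·463 + 17·109
1 = 17·7054 − 259·463
1 = −259·14571 + 535·7054
1 = 535·36196 − 1329·14571
1 = −1329·231747 + 8509·36196
1 = 8509·731437 − 26856·231747
Thus 231747·(-26856) ≡ 1 (mod 731437); reducing, -26856 mod 731437 = 704581.

704581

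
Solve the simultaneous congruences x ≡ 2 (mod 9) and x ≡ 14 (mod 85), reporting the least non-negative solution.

Write x = 2 + 9·k. Then 9·k ≡ 14 − 2 ≡ 12 (mod 85).
Need 9⁻¹ mod 85. Extended Euclid on (85, 9):
85 = 9·9 + 4
9 = 2·4 + 1
4 = 4·1 + 0
Back-substitute:
1 = 9 − 2·4
1 = −2·85 + 19·9
9⁻¹ ≡ 19 (mod 85), so k ≡ 19·12 ≡ 58 (mod 85).
x = 2 + 9·58 = 524.

524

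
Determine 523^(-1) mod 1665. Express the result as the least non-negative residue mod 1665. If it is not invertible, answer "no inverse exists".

1162

Apply the Euclidean algorithm to 1665 and 523:
1665 = 3*523 + 96
523 = 5*96 + 43
96 = 2*43 + 10
43 = 4*10 + 3
10 = 3*3 + 1
3 = 3*1 + 0
The gcd is 1. Working backward:
1 = 10 − 3·3
1 = −3·43 + 13·10
1 = 13·96 − 29·43
1 = −29·523 + 158·96
1 = 158·1665 − 503·523
Hence 523⁻¹ ≡ -503 ≡ 1162 (mod 1665).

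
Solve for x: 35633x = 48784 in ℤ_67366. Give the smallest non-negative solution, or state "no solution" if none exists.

no solution

gcd(35633, 67366):
67366 = 1×35633 + 31733
35633 = 1×31733 + 3900
31733 = 8×3900 + 533
3900 = 7×533 + 169
533 = 3×169 + 26
169 = 6×26 + 13
26 = 2×13 + 0
gcd = 13, but 13 ∤ 48784, so the congruence has no solution.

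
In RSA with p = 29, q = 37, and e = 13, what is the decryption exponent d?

φ(n) = (p−1)(q−1) = 28·36 = 1008.
Need d with 13·d ≡ 1 (mod 1008). Apply the extended Euclidean algorithm:
1008 = 77×13 + 7
13 = 1×7 + 6
7 = 1×6 + 1
6 = 6×1 + 0
Back-substitute:
1 = 7 − 6
1 = −13 + 2·7
1 = 2·1008 − 155·13
So 13·(-155) ≡ 1 (mod 1008), hence d ≡ -155 ≡ 853 (mod 1008).

853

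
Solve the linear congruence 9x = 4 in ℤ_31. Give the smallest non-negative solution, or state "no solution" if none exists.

28

First find gcd(9, 31):
31 = 3×9 + 4
9 = 2×4 + 1
4 = 4×1 + 0
gcd = 1, so a unique solution mod 31 exists.
Back-substitute for the Bézout coefficients:
1 = 9 − 2·4
1 = −2·31 + 7·9
So 9·(7) ≡ 1 (mod 31), giving 9⁻¹ ≡ 7.
x ≡ 9⁻¹·4 ≡ 7·4 ≡ 28 (mod 31).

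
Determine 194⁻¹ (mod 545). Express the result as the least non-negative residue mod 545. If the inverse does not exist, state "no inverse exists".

59

Run Euclid on (545, 194):
545 = 2·194 + 157
194 = 1·157 + 37
157 = 4·37 + 9
37 = 4·9 + 1
9 = 9·1 + 0
The gcd is 1. Working backward:
1 = 37 − 4·9
1 = −4·157 + 17·37
1 = 17·194 − 21·157
1 = −21·545 + 59·194
So 194·59 ≡ 1 (mod 545).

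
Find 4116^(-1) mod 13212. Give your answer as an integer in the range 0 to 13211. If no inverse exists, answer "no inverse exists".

Euclidean algorithm on 13212, 4116:
13212 = 3*4116 + 864
4116 = 4*864 + 660
864 = 1*660 + 204
660 = 3*204 + 48
204 = 4*48 + 12
48 = 4*12 + 0
gcd(4116, 13212) = 12 ≠ 1, so 4116 has no multiplicative inverse modulo 13212.

no inverse exists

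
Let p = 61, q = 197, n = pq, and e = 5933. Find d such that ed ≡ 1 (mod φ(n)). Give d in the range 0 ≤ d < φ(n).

7877

φ(n) = (p−1)(q−1) = 60·196 = 11760.
Need d with 5933·d ≡ 1 (mod 11760). Apply the extended Euclidean algorithm:
11760 = 1*5933 + 5827
5933 = 1*5827 + 106
5827 = 54*106 + 103
106 = 1*103 + 3
103 = 34*3 + 1
3 = 3*1 + 0
Back-substitute:
1 = 103 − 34·3
1 = −34·106 + 35·103
1 = 35·5827 − 1924·106
1 = −1924·5933 + 1959·5827
1 = 1959·11760 − 3883·5933
So 5933·(-3883) ≡ 1 (mod 11760), hence d ≡ -3883 ≡ 7877 (mod 11760).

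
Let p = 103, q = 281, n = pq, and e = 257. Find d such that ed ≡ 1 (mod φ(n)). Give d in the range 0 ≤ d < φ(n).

φ(n) = (p−1)(q−1) = 102·280 = 28560.
Need d with 257·d ≡ 1 (mod 28560). Apply the extended Euclidean algorithm:
28560 = 111*257 + 33
257 = 7*33 + 26
33 = 1*26 + 7
26 = 3*7 + 5
7 = 1*5 + 2
5 = 2*2 + 1
2 = 2*1 + 0
Back-substitute:
1 = 5 − 2·2
1 = −2·7 + 3·5
1 = 3·26 − 11·7
1 = −11·33 + 14·26
1 = 14·257 − 109·33
1 = −109·28560 + 12113·257
So 257·12113 ≡ 1 (mod 28560), hence d = 12113.

12113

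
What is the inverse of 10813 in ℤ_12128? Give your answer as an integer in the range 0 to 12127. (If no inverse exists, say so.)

Extended Euclidean algorithm:
12128 = 1*10813 + 1315
10813 = 8*1315 + 293
1315 = 4*293 + 143
293 = 2*143 + 7
143 = 20*7 + 3
7 = 2*3 + 1
3 = 3*1 + 0
The gcd is 1. Working backward:
1 = 7 − 2·3
1 = −2·143 + 41·7
1 = 41·293 − 84·143
1 = −84·1315 + 377·293
1 = 377·10813 − 3100·1315
1 = −3100·12128 + 3477·10813
So 10813·3477 ≡ 1 (mod 12128).

3477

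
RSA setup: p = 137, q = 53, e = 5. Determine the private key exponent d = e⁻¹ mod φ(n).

φ(n) = (p−1)(q−1) = 136·52 = 7072.
Need d with 5·d ≡ 1 (mod 7072). Apply the extended Euclidean algorithm:
7072 = 1414*5 + 2
5 = 2*2 + 1
2 = 2*1 + 0
Back-substitute:
1 = 5 − 2·2
1 = −2·7072 + 2829·5
So 5·2829 ≡ 1 (mod 7072), hence d = 2829.

2829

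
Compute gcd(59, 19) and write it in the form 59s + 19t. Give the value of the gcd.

Apply Euclid's algorithm to 59 and 19:
59 = 3×19 + 2
19 = 9×2 + 1
2 = 2×1 + 0
gcd(59, 19) = 1.
Working backward:
1 = 19 − 9·2
1 = −9·59 + 28·19
So 1 = (-9)·59 + (28)·19.

1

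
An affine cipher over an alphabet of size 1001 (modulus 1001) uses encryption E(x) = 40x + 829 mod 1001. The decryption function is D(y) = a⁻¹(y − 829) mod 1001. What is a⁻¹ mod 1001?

976

Extended Euclidean algorithm:
1001 = 25·40 + 1
40 = 40·1 + 0
gcd = 1, so the inverse exists. Back-substitute:
1 = 1001 − 25·40
So 40·(-25) ≡ 1 (mod 1001), and -25 ≡ 976 (mod 1001).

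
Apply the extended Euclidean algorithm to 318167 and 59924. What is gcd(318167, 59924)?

Apply Euclid's algorithm to 318167 and 59924:
318167 = 5×59924 + 18547
59924 = 3×18547 + 4283
18547 = 4×4283 + 1415
4283 = 3×1415 + 38
1415 = 37×38 + 9
38 = 4×9 + 2
9 = 4×2 + 1
2 = 2×1 + 0
gcd(318167, 59924) = 1.
Back-substituting:
1 = 9 − 4·2
1 = −4·38 + 17·9
1 = 17·1415 − 633·38
1 = −633·4283 + 1916·1415
1 = 1916·18547 − 8297·4283
1 = −8297·59924 + 26807·18547
1 = 26807·318167 − 142332·59924
So 1 = (26807)·318167 + (-142332)·59924.

1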